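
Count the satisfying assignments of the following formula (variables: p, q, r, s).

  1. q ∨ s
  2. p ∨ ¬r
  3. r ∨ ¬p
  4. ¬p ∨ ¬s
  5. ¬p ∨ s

There are 2^4 = 16 truth assignments over (p, q, r, s).
Check each against the 5 clauses (columns in the order p, q, r, s):
  F F F F  ✗ fails (q ∨ s)
  F F F T  ✓ satisfies all
  F F T F  ✗ fails (q ∨ s)
  F F T T  ✗ fails (p ∨ ¬r)
  F T F F  ✓ satisfies all
  F T F T  ✓ satisfies all
  F T T F  ✗ fails (p ∨ ¬r)
  F T T T  ✗ fails (p ∨ ¬r)
  T F F F  ✗ fails (q ∨ s)
  T F F T  ✗ fails (r ∨ ¬p)
  T F T F  ✗ fails (q ∨ s)
  T F T T  ✗ fails (¬p ∨ ¬s)
  T T F F  ✗ fails (r ∨ ¬p)
  T T F T  ✗ fails (r ∨ ¬p)
  T T T F  ✗ fails (¬p ∨ s)
  T T T T  ✗ fails (¬p ∨ ¬s)
3 of the 16 rows are models.

3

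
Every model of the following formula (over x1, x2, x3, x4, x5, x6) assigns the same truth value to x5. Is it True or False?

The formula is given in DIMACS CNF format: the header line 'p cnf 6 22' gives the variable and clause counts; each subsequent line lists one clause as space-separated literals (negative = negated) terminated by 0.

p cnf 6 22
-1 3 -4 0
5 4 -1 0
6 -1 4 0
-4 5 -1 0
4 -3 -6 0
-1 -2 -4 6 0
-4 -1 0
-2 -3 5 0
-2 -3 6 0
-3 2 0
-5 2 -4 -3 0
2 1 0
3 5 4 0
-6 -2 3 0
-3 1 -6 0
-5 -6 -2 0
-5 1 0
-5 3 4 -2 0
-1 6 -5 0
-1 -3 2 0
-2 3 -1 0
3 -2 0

True

Suppose x5 = False.
Suppose x4 = True.
Unit clause (¬x1) forces x1 = False.
Unit clause (x2) forces x2 = True.
Unit clause (¬x3) forces x3 = False.
Now (x3) is unsatisfied and unit — conflict.
That branch fails; take x4 = False instead.
Unit clause (¬x1) forces x1 = False.
Unit clause (x2) forces x2 = True.
Unit clause (¬x3) forces x3 = False.
Now (x3) is unsatisfied and unit — conflict.
Both values of x4 lead to a conflict.
So every satisfying assignment has x5 = True.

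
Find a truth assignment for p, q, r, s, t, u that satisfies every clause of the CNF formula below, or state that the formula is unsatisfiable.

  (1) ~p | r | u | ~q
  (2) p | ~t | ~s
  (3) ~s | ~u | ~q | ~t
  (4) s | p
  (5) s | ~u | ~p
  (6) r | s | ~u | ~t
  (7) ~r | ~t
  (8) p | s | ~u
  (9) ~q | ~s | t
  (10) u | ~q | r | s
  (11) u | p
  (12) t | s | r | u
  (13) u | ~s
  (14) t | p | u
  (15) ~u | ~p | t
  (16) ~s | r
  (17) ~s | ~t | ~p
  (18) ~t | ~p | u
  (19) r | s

p=1,  q=1,  r=1,  s=0,  t=0,  u=0

Branch on s: set s = 0.
From the singleton clause (p), p = 1.
From the singleton clause (~u), u = 0.
From the singleton clause (~t), t = 0.
From the singleton clause (r), r = 1.
No clause remains; q is free.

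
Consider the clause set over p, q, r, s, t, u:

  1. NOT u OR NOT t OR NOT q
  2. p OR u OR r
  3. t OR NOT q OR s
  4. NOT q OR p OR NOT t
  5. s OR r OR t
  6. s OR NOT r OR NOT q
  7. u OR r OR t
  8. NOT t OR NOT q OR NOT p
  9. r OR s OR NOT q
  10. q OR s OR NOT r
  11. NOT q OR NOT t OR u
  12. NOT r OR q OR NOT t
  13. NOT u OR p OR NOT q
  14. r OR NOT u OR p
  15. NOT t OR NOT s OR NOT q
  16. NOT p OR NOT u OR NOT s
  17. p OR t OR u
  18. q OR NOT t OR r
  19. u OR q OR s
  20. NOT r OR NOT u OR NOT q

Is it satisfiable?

Yes

Case u = true:
Case t = false:
Case q = false:
Case s = true:
(NOT p) alone gives p = false.
(r) alone gives r = true.
Every clause now holds.
A satisfying assignment: p ↦ false, q ↦ false, r ↦ true, s ↦ true, t ↦ false, u ↦ true.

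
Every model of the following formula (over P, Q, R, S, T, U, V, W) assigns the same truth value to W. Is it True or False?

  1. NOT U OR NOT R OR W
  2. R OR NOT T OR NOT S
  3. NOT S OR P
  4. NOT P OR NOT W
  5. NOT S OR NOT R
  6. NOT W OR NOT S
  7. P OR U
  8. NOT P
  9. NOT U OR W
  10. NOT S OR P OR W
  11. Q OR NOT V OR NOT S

True

Suppose W = false.
Unit clause (NOT P) forces P = false.
Unit clause (NOT S) forces S = false.
Unit clause (U) forces U = true.
That conflicts with the unit clause (NOT U).
So every satisfying assignment has W = True.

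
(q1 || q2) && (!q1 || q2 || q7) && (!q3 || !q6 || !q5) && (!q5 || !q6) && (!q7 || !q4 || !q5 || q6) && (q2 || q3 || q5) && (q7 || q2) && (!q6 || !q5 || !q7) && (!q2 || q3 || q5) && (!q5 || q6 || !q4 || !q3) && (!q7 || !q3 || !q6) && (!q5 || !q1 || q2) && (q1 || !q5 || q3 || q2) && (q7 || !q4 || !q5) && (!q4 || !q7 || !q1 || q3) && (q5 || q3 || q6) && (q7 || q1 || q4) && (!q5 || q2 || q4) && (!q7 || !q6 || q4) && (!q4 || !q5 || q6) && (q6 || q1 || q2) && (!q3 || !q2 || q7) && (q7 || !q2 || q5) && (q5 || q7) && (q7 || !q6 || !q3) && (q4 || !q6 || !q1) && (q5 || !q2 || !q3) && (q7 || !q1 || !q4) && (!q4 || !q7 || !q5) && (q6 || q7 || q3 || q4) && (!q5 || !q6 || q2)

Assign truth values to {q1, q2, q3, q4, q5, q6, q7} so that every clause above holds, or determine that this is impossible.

Try q1 = true.
Try q2 = false.
The clause (q7) is unit, so q7 = true.
The clause (!q5) is unit, so q5 = false.
The clause (q3) is unit, so q3 = true.
The clause (!q6) is unit, so q6 = false.
Every clause is now satisfied; q4 is unconstrained.

q1=true; q2=false; q3=true; q4=false; q5=false; q6=false; q7=true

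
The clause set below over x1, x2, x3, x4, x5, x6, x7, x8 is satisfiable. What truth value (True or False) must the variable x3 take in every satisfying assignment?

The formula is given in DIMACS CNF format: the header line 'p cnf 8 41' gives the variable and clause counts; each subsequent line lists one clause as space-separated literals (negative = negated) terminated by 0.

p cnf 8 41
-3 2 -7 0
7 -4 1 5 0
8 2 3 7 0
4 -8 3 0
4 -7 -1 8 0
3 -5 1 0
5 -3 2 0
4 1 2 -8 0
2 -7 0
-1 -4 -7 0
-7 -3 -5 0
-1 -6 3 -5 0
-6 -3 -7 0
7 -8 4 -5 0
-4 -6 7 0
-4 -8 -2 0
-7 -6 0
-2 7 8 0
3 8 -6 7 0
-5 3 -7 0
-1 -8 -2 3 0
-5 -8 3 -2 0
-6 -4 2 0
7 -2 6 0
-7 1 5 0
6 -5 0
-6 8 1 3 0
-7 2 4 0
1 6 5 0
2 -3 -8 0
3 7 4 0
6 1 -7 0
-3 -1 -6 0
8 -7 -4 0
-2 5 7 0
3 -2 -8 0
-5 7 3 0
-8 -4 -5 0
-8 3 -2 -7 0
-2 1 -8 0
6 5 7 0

True

Suppose x3 = False.
Try x4 = True.
Try x5 = False.
Try x7 = True.
The clause (x2) is unit, so x2 = True.
The clause (¬x1) is unit, so x1 = False.
That conflicts with the unit clause (x1).
That branch fails; take x7 = False instead.
The clause (x1) is unit, so x1 = True.
The clause (¬x6) is unit, so x6 = False.
That conflicts with the unit clause (x6).
Neither x7 = True nor x7 = False works.
That branch fails; take x5 = True instead.
The clause (x1) is unit, so x1 = True.
The clause (¬x7) is unit, so x7 = False.
That conflicts with the unit clause (x7).
Neither x5 = True nor x5 = False works.
That branch fails; take x4 = False instead.
The clause (¬x8) is unit, so x8 = False.
The clause (x7) is unit, so x7 = True.
The clause (¬x1) is unit, so x1 = False.
The clause (¬x5) is unit, so x5 = False.
That conflicts with the unit clause (x5).
Neither x4 = True nor x4 = False works.
So every satisfying assignment has x3 = True.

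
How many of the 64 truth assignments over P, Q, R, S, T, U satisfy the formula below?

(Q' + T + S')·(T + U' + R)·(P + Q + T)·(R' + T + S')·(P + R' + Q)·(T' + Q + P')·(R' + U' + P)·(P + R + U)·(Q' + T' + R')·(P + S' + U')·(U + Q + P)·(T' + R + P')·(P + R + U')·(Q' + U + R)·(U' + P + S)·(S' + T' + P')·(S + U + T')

There are 2^6 = 64 truth assignments over (P, Q, R, S, T, U).
Split on T. With T = 1, the clauses containing T are satisfied and T' drops from the rest; 0 of the 2^5 = 32 assignments to the other variables satisfy what remains.
With T = 0, by the same count on the reduced clause set, 7 assignments work.
(One model: P=F, Q=T, R=T, S=F, T=F, U=F.)
Total: 0 + 7 = 7.

7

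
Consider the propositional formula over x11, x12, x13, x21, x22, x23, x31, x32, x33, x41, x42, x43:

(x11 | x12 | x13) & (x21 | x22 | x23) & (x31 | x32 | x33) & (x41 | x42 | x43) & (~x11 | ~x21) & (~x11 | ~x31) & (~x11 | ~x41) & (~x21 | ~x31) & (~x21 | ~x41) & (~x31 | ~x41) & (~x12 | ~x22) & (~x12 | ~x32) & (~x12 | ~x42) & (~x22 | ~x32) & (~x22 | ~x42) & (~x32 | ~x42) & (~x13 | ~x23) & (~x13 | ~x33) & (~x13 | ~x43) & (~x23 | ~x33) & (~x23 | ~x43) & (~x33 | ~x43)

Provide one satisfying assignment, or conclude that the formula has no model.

Case x11 = 0:
Case x12 = 1:
From the singleton clause (~x22), x22 = 0.
From the singleton clause (~x32), x32 = 0.
From the singleton clause (~x42), x42 = 0.
Case x21 = 1:
From the singleton clause (~x31), x31 = 0.
From the singleton clause (x33), x33 = 1.
From the singleton clause (~x41), x41 = 0.
From the singleton clause (x43), x43 = 1.
Now (~x43) is unsatisfied and unit — conflict.
So x21 must be the other value — set x21 = 0.
From the singleton clause (x23), x23 = 1.
From the singleton clause (~x13), x13 = 0.
From the singleton clause (~x33), x33 = 0.
From the singleton clause (x31), x31 = 1.
From the singleton clause (~x41), x41 = 0.
From the singleton clause (x43), x43 = 1.
Now (~x43) is unsatisfied and unit — conflict.
Both values of x21 lead to a conflict.
So x12 must be the other value — set x12 = 0.
From the singleton clause (x13), x13 = 1.
From the singleton clause (~x23), x23 = 0.
From the singleton clause (~x33), x33 = 0.
From the singleton clause (~x43), x43 = 0.
Case x21 = 1:
From the singleton clause (~x31), x31 = 0.
From the singleton clause (x32), x32 = 1.
From the singleton clause (~x41), x41 = 0.
From the singleton clause (x42), x42 = 1.
Now (~x42) is unsatisfied and unit — conflict.
So x21 must be the other value — set x21 = 0.
From the singleton clause (x22), x22 = 1.
From the singleton clause (~x32), x32 = 0.
From the singleton clause (x31), x31 = 1.
From the singleton clause (~x41), x41 = 0.
From the singleton clause (x42), x42 = 1.
Now (~x42) is unsatisfied and unit — conflict.
Both values of x21 lead to a conflict.
Both values of x12 lead to a conflict.
So x11 must be the other value — set x11 = 1.
From the singleton clause (~x21), x21 = 0.
From the singleton clause (~x31), x31 = 0.
From the singleton clause (~x41), x41 = 0.
Case x22 = 1:
From the singleton clause (~x12), x12 = 0.
From the singleton clause (~x32), x32 = 0.
From the singleton clause (x33), x33 = 1.
From the singleton clause (~x42), x42 = 0.
From the singleton clause (x43), x43 = 1.
Now (~x43) is unsatisfied and unit — conflict.
So x22 must be the other value — set x22 = 0.
From the singleton clause (x23), x23 = 1.
From the singleton clause (~x13), x13 = 0.
From the singleton clause (~x33), x33 = 0.
From the singleton clause (x32), x32 = 1.
From the singleton clause (~x12), x12 = 0.
From the singleton clause (~x42), x42 = 0.
From the singleton clause (x43), x43 = 1.
Now (~x43) is unsatisfied and unit — conflict.
Both values of x22 lead to a conflict.
Both values of x11 lead to a conflict.

UNSATISFIABLE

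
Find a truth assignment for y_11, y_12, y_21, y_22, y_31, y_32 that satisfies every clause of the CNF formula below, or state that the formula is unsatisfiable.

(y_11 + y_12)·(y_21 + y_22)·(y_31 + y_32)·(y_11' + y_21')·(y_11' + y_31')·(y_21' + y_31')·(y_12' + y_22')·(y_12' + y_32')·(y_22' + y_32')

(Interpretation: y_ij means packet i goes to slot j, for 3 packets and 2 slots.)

Branch on y_11: set y_11 = 1.
Unit clause (y_21') forces y_21 = 0.
Unit clause (y_22) forces y_22 = 1.
Unit clause (y_31') forces y_31 = 0.
Unit clause (y_32) forces y_32 = 1.
But (y_32') is also a unit clause — contradiction.
So y_11 must be the other value — set y_11 = 0.
Unit clause (y_12) forces y_12 = 1.
Unit clause (y_22') forces y_22 = 0.
Unit clause (y_21) forces y_21 = 1.
Unit clause (y_31') forces y_31 = 0.
Unit clause (y_32) forces y_32 = 1.
But (y_32') is also a unit clause — contradiction.
Both values of y_11 lead to a conflict.

UNSATISFIABLE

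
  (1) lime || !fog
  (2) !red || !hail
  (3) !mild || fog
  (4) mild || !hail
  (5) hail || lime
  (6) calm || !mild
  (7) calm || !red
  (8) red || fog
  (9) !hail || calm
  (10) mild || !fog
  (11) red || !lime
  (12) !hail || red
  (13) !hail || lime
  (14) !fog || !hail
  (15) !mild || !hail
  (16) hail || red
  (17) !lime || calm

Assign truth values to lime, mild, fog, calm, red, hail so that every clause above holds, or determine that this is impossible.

lime ↦ true,  mild ↦ false,  fog ↦ false,  calm ↦ true,  red ↦ true,  hail ↦ false

Branch on lime: set lime = true.
(red) alone gives red = true.
(!hail) alone gives hail = false.
(calm) alone gives calm = true.
Branch on mild: set mild = false.
(!fog) alone gives fog = false.
All clauses are satisfied.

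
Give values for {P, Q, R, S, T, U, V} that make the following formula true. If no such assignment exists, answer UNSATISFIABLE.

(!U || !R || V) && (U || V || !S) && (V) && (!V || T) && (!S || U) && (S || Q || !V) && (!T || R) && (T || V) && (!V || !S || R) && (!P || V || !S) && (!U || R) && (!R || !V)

From the singleton clause (V), V = true.
From the singleton clause (T), T = true.
From the singleton clause (R), R = true.
But (!R) is also a unit clause — contradiction.

UNSATISFIABLE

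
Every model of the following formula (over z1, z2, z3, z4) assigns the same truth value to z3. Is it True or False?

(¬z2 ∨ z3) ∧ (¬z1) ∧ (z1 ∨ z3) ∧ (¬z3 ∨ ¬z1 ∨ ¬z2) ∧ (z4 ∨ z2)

True

Suppose z3 = False.
Unit clause (¬z2) forces z2 = False.
Unit clause (¬z1) forces z1 = False.
Now (z1) is unsatisfied and unit — conflict.
So every satisfying assignment has z3 = True.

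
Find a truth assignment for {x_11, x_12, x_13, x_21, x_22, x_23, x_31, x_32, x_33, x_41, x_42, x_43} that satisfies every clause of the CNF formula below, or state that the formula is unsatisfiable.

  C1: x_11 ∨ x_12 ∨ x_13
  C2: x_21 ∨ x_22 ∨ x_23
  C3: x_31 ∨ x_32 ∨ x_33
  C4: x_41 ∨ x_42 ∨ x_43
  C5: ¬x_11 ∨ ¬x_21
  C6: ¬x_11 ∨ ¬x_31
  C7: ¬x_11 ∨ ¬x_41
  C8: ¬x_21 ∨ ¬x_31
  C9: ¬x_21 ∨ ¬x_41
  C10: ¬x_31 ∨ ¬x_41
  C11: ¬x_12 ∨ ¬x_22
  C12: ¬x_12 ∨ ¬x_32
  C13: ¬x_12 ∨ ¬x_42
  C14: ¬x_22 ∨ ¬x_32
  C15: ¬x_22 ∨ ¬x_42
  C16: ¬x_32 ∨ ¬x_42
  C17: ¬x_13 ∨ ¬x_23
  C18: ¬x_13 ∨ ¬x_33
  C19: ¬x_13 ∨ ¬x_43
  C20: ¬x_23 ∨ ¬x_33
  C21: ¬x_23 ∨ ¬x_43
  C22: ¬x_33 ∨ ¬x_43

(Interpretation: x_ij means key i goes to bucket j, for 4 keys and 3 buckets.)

UNSATISFIABLE

Case x_11 = False:
Case x_12 = True:
The clause (¬x_22) is unit, so x_22 = False.
The clause (¬x_32) is unit, so x_32 = False.
The clause (¬x_42) is unit, so x_42 = False.
Case x_21 = True:
The clause (¬x_31) is unit, so x_31 = False.
The clause (x_33) is unit, so x_33 = True.
The clause (¬x_41) is unit, so x_41 = False.
The clause (x_43) is unit, so x_43 = True.
That conflicts with the unit clause (¬x_43).
Undo x_21 and try x_21 = False.
The clause (x_23) is unit, so x_23 = True.
The clause (¬x_13) is unit, so x_13 = False.
The clause (¬x_33) is unit, so x_33 = False.
The clause (x_31) is unit, so x_31 = True.
The clause (¬x_41) is unit, so x_41 = False.
The clause (x_43) is unit, so x_43 = True.
That conflicts with the unit clause (¬x_43).
Neither x_21 = True nor x_21 = False works.
Undo x_12 and try x_12 = False.
The clause (x_13) is unit, so x_13 = True.
The clause (¬x_23) is unit, so x_23 = False.
The clause (¬x_33) is unit, so x_33 = False.
The clause (¬x_43) is unit, so x_43 = False.
Case x_21 = True:
The clause (¬x_31) is unit, so x_31 = False.
The clause (x_32) is unit, so x_32 = True.
The clause (¬x_41) is unit, so x_41 = False.
The clause (x_42) is unit, so x_42 = True.
That conflicts with the unit clause (¬x_42).
Undo x_21 and try x_21 = False.
The clause (x_22) is unit, so x_22 = True.
The clause (¬x_32) is unit, so x_32 = False.
The clause (x_31) is unit, so x_31 = True.
The clause (¬x_41) is unit, so x_41 = False.
The clause (x_42) is unit, so x_42 = True.
That conflicts with the unit clause (¬x_42).
Neither x_21 = True nor x_21 = False works.
Neither x_12 = True nor x_12 = False works.
Undo x_11 and try x_11 = True.
The clause (¬x_21) is unit, so x_21 = False.
The clause (¬x_31) is unit, so x_31 = False.
The clause (¬x_41) is unit, so x_41 = False.
Case x_22 = True:
The clause (¬x_12) is unit, so x_12 = False.
The clause (¬x_32) is unit, so x_32 = False.
The clause (x_33) is unit, so x_33 = True.
The clause (¬x_42) is unit, so x_42 = False.
The clause (x_43) is unit, so x_43 = True.
That conflicts with the unit clause (¬x_43).
Undo x_22 and try x_22 = False.
The clause (x_23) is unit, so x_23 = True.
The clause (¬x_13) is unit, so x_13 = False.
The clause (¬x_33) is unit, so x_33 = False.
The clause (x_32) is unit, so x_32 = True.
The clause (¬x_12) is unit, so x_12 = False.
The clause (¬x_42) is unit, so x_42 = False.
The clause (x_43) is unit, so x_43 = True.
That conflicts with the unit clause (¬x_43).
Neither x_22 = True nor x_22 = False works.
Neither x_11 = True nor x_11 = False works.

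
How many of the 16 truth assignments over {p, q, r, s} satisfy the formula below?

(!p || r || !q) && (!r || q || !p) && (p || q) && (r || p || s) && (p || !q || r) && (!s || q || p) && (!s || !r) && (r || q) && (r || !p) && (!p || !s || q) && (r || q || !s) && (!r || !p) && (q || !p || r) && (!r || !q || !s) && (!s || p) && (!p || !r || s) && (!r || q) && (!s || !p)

There are 2^4 = 16 truth assignments over (p, q, r, s).
Split on p. With p = true, the clauses containing p are satisfied and !p drops from the rest; 0 of the 2^3 = 8 assignments to the other variables satisfy what remains.
With p = false, by the same count on the reduced clause set, 1 assignment works.
(One model: p=F, q=T, r=T, s=F.)
Total: 0 + 1 = 1.

1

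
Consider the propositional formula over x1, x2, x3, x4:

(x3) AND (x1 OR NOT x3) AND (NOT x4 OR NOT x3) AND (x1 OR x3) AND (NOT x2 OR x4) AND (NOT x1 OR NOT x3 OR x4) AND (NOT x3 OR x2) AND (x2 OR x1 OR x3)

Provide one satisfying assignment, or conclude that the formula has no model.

UNSATISFIABLE

From the singleton clause (x3), x3 = true.
From the singleton clause (x1), x1 = true.
From the singleton clause (NOT x4), x4 = false.
That conflicts with the unit clause (x4).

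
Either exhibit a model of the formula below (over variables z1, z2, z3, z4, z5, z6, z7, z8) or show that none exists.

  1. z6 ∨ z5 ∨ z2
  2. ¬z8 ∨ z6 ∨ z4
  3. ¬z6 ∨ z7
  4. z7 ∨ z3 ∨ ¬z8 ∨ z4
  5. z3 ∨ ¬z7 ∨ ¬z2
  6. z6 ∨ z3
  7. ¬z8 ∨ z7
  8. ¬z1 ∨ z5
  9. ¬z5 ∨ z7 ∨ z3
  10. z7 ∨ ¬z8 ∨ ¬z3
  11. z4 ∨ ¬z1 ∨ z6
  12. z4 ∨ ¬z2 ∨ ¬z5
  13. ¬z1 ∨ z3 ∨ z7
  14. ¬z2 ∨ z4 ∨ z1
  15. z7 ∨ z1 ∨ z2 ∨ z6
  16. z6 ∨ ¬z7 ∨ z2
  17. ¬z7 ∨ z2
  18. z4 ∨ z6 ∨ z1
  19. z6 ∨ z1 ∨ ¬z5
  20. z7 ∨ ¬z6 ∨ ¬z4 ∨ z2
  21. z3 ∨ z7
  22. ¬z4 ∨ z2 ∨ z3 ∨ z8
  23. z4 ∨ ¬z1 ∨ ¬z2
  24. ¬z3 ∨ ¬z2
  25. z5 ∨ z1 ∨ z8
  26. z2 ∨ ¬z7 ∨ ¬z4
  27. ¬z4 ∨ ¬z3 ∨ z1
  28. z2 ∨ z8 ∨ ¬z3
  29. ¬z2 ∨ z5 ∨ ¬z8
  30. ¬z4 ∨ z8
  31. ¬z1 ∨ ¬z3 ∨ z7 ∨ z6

UNSATISFIABLE

Branch on z6: set z6 = False.
Unit clause (z3) forces z3 = True.
Unit clause (¬z2) forces z2 = False.
Unit clause (z5) forces z5 = True.
Unit clause (¬z7) forces z7 = False.
Unit clause (¬z8) forces z8 = False.
Now (z8) is unsatisfied and unit — conflict.
Backtrack on z6: now try z6 = True.
Unit clause (z7) forces z7 = True.
Unit clause (z2) forces z2 = True.
Unit clause (z3) forces z3 = True.
Now (¬z3) is unsatisfied and unit — conflict.
Neither z6 = True nor z6 = False works.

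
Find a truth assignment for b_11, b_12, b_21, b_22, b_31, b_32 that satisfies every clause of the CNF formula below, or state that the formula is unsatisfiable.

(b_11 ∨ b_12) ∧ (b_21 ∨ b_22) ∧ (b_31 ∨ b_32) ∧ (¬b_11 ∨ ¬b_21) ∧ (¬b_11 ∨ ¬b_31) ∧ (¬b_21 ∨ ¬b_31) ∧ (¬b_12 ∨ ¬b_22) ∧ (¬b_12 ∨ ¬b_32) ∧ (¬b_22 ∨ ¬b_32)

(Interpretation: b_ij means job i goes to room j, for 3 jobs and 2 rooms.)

UNSATISFIABLE

Branch on b_11: set b_11 = True.
The clause (¬b_21) is unit, so b_21 = False.
The clause (b_22) is unit, so b_22 = True.
The clause (¬b_31) is unit, so b_31 = False.
The clause (b_32) is unit, so b_32 = True.
Now (¬b_32) is unsatisfied and unit — conflict.
So b_11 must be the other value — set b_11 = False.
The clause (b_12) is unit, so b_12 = True.
The clause (¬b_22) is unit, so b_22 = False.
The clause (b_21) is unit, so b_21 = True.
The clause (¬b_31) is unit, so b_31 = False.
The clause (b_32) is unit, so b_32 = True.
Now (¬b_32) is unsatisfied and unit — conflict.
Both values of b_11 lead to a conflict.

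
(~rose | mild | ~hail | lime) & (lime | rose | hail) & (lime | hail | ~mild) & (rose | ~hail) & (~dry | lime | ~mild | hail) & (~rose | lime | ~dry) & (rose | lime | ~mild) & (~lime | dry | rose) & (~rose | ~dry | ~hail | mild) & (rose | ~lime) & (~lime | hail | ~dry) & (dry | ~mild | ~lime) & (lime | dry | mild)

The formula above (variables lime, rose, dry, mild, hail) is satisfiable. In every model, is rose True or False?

True

Suppose rose = 0.
Unit clause (~hail) forces hail = 0.
Unit clause (lime) forces lime = 1.
Now (~lime) is unsatisfied and unit — conflict.
So every satisfying assignment has rose = True.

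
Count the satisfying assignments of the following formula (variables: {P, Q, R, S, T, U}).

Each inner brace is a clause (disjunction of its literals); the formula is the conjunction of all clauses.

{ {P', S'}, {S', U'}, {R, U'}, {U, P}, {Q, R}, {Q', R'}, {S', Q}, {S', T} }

There are 2^6 = 64 truth assignments over (P, Q, R, S, T, U).
Split on R. With R = 1, the clauses containing R are satisfied and R' drops from the rest; 6 of the 2^5 = 32 assignments to the other variables satisfy what remains.
With R = 0, by the same count on the reduced clause set, 2 assignments work.
(One model: P=F, Q=F, R=T, S=F, T=F, U=T.)
Total: 6 + 2 = 8.

8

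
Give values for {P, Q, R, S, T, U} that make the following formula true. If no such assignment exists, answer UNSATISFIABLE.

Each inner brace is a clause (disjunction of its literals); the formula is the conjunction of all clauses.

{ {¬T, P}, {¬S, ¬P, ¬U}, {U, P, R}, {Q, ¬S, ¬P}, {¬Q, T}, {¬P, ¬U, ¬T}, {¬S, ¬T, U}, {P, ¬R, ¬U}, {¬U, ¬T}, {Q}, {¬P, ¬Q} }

(Q) alone gives Q = True.
(T) alone gives T = True.
(P) alone gives P = True.
But (¬P) is also a unit clause — contradiction.

UNSATISFIABLE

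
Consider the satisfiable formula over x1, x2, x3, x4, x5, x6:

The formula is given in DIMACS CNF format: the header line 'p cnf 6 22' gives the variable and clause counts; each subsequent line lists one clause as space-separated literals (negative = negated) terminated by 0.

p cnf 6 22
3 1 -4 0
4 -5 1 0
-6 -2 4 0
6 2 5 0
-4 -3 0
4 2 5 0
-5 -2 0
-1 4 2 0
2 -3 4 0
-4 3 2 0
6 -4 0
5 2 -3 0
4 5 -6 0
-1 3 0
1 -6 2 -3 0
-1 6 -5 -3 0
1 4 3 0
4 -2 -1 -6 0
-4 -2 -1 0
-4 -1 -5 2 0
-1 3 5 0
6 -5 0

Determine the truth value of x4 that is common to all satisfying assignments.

Suppose x4 = True.
From the singleton clause (¬x3), x3 = False.
From the singleton clause (x1), x1 = True.
Now (¬x1) is unsatisfied and unit — conflict.
So every satisfying assignment has x4 = False.

False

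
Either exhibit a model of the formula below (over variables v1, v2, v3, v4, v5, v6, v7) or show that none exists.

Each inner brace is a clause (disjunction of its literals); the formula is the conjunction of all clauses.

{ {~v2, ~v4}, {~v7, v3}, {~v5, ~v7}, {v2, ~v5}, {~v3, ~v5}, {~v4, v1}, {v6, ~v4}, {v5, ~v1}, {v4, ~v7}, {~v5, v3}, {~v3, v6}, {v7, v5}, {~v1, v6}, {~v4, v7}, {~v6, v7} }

Branch on v2: set v2 = 0.
(~v5) alone gives v5 = 0.
(~v1) alone gives v1 = 0.
(~v4) alone gives v4 = 0.
(~v7) alone gives v7 = 0.
Now (v7) is unsatisfied and unit — conflict.
So v2 must be the other value — set v2 = 1.
(~v4) alone gives v4 = 0.
(~v7) alone gives v7 = 0.
(v5) alone gives v5 = 1.
(~v3) alone gives v3 = 0.
Now (v3) is unsatisfied and unit — conflict.
Both values of v2 lead to a conflict.

UNSATISFIABLE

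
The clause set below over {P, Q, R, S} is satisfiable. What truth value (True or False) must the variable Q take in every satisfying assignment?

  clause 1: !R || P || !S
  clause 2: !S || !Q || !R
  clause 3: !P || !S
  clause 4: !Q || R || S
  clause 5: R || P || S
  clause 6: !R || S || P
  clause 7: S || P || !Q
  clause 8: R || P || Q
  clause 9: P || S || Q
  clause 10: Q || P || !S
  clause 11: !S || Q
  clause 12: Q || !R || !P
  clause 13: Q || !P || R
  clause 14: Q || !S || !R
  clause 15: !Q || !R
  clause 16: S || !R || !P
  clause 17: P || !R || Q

True

Suppose Q = false.
The clause (!S) is unit, so S = false.
The clause (P) is unit, so P = true.
The clause (!R) is unit, so R = false.
But (R) is also a unit clause — contradiction.
So every satisfying assignment has Q = True.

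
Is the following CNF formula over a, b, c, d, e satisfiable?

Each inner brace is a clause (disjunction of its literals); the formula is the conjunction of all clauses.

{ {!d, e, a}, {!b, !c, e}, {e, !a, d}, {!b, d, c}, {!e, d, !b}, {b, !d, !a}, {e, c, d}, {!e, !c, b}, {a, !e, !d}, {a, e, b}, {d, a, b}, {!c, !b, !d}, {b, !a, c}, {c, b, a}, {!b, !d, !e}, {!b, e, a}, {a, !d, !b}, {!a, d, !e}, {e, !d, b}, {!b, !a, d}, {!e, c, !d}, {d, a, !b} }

Yes, satisfiable

Suppose d = true.
Suppose e = false.
Unit clause (a) forces a = true.
Unit clause (b) forces b = true.
Unit clause (!c) forces c = false.
This assignment satisfies each clause.
A satisfying assignment: a ↦ true, b ↦ true, c ↦ false, d ↦ true, e ↦ false.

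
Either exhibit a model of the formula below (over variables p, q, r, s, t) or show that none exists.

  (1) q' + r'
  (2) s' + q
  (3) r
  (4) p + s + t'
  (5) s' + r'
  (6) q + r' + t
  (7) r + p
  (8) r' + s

UNSATISFIABLE

From the singleton clause (r), r = 1.
From the singleton clause (q'), q = 0.
From the singleton clause (s'), s = 0.
That conflicts with the unit clause (s).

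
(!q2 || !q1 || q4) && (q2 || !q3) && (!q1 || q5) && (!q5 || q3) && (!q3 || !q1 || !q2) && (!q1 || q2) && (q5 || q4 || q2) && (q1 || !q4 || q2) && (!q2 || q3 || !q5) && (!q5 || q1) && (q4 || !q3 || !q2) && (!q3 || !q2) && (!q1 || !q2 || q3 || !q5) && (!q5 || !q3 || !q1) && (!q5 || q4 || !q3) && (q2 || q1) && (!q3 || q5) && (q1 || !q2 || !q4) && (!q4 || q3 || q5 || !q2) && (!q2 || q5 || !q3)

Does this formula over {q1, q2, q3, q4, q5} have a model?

Yes, satisfiable

Try q2 = true.
(!q3) alone gives q3 = false.
(!q5) alone gives q5 = false.
(!q1) alone gives q1 = false.
(!q4) alone gives q4 = false.
This assignment satisfies each clause.
A satisfying assignment: q1: false; q2: true; q3: false; q4: false; q5: false.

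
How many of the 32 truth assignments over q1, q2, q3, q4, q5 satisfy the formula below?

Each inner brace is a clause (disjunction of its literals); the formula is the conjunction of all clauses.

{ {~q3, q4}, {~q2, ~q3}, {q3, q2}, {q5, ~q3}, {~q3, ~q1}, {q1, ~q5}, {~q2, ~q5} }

There are 2^5 = 32 truth assignments over (q1, q2, q3, q4, q5).
Split on q2. With q2 = 1, the clauses containing q2 are satisfied and ~q2 drops from the rest; 4 of the 2^4 = 16 assignments to the other variables satisfy what remains.
With q2 = 0, by the same count on the reduced clause set, 0 assignments work.
(One model: q1=F, q2=T, q3=F, q4=F, q5=F.)
Total: 4 + 0 = 4.

4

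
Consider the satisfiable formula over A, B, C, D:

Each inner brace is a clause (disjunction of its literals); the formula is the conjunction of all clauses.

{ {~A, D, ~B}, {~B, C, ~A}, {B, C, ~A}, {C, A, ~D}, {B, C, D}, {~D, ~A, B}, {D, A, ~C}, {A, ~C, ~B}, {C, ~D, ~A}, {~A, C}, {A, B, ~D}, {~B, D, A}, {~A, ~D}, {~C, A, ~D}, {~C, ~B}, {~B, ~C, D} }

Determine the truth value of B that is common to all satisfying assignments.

False

Suppose B = 1.
(~C) alone gives C = 0.
(~A) alone gives A = 0.
(~D) alone gives D = 0.
But (D) is also a unit clause — contradiction.
So every satisfying assignment has B = False.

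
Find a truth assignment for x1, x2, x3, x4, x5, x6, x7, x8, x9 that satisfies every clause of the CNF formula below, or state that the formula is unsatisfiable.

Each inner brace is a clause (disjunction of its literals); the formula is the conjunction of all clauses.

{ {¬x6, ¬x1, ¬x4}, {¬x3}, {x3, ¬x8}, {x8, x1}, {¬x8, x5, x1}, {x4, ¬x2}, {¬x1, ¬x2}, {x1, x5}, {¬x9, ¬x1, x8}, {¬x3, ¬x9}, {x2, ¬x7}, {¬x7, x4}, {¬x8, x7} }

x1: True; x2: False; x3: False; x4: True; x5: True; x6: False; x7: False; x8: False; x9: False

(¬x3) alone gives x3 = False.
(¬x8) alone gives x8 = False.
(x1) alone gives x1 = True.
(¬x2) alone gives x2 = False.
(¬x9) alone gives x9 = False.
(¬x7) alone gives x7 = False.
Try x6 = False.
No clause remains; x4, x5 are free.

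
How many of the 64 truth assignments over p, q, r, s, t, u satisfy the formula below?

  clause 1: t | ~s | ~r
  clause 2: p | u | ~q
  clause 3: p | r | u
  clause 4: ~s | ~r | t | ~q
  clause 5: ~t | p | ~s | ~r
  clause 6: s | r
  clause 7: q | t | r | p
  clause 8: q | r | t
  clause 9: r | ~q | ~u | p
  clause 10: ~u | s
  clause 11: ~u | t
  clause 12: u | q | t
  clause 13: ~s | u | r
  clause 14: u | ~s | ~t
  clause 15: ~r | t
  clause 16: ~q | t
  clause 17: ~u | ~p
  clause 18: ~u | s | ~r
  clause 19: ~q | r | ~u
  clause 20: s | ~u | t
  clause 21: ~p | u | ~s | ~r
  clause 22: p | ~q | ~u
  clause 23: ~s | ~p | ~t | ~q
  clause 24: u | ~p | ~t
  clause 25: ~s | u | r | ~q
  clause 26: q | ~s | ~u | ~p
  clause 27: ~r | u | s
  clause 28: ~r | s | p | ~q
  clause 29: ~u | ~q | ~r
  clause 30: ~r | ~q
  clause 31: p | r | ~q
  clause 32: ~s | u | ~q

1

There are 2^6 = 64 truth assignments over (p, q, r, s, t, u).
Split on q. With q = 1, the clauses containing q are satisfied and ~q drops from the rest; 0 of the 2^5 = 32 assignments to the other variables satisfy what remains.
With q = 0, by the same count on the reduced clause set, 1 assignment works.
(One model: p=F, q=F, r=F, s=T, t=T, u=T.)
Total: 0 + 1 = 1.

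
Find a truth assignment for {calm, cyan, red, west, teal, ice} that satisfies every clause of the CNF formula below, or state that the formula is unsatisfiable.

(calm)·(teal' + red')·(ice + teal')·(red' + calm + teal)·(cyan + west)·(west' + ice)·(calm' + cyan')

Unit clause (calm) forces calm = 1.
Unit clause (cyan') forces cyan = 0.
Unit clause (west) forces west = 1.
Unit clause (ice) forces ice = 1.
Case teal = 0:
Every clause is now satisfied; red is unconstrained.

calm: 1,  cyan: 0,  red: 0,  west: 1,  teal: 0,  ice: 1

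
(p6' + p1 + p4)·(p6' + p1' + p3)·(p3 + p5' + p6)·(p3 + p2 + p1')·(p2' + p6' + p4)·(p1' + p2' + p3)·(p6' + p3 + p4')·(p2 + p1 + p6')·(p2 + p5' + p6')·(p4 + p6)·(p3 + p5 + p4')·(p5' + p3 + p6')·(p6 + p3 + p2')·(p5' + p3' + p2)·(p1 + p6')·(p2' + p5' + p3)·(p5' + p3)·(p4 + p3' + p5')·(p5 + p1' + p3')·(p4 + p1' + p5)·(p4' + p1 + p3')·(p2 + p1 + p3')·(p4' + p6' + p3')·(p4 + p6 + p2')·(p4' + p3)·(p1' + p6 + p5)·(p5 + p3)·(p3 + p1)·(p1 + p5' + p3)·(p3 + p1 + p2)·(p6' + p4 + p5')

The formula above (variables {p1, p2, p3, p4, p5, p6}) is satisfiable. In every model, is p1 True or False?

Suppose p1 = 0.
From the singleton clause (p6'), p6 = 0.
From the singleton clause (p4), p4 = 1.
From the singleton clause (p3'), p3 = 0.
That conflicts with the unit clause (p3).
So every satisfying assignment has p1 = True.

True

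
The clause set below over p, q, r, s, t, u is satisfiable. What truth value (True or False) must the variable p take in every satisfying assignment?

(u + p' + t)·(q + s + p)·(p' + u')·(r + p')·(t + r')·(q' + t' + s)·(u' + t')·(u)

Suppose p = 1.
(u') alone gives u = 0.
But (u) is also a unit clause — contradiction.
So every satisfying assignment has p = False.

False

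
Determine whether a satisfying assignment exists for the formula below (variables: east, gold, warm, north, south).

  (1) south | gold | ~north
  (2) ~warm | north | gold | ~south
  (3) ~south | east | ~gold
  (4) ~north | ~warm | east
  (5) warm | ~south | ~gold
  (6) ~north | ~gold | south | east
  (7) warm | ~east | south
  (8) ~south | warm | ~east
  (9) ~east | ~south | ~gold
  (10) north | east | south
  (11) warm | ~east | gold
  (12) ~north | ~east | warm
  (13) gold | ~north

Yes, satisfiable

Branch on gold: set gold = 0.
The clause (~north) is unit, so north = 0.
Branch on warm: set warm = 1.
The clause (~south) is unit, so south = 0.
The clause (east) is unit, so east = 1.
This assignment satisfies each clause.
A satisfying assignment: east=1; gold=0; warm=1; north=0; south=0.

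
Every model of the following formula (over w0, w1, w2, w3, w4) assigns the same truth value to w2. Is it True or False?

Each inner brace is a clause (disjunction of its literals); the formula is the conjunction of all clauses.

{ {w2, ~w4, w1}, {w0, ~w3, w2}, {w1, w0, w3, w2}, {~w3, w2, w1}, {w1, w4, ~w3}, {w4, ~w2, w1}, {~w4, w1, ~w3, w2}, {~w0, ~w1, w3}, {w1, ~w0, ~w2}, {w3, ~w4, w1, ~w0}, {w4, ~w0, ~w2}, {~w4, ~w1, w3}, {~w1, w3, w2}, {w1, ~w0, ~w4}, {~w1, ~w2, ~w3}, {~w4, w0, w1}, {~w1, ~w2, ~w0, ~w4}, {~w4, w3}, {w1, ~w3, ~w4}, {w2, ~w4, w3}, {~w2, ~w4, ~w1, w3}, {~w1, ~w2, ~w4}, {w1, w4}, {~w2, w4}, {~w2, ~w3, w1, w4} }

False

Suppose w2 = 1.
(w4) alone gives w4 = 1.
(w3) alone gives w3 = 1.
(~w1) alone gives w1 = 0.
Now (w1) is unsatisfied and unit — conflict.
So every satisfying assignment has w2 = False.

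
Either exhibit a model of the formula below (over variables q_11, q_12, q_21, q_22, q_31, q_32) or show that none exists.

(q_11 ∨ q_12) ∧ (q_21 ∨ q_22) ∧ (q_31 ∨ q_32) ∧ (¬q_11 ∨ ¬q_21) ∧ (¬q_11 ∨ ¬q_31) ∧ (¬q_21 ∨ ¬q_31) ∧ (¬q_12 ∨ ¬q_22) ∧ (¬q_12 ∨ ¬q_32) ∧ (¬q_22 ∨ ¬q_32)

Suppose q_11 = True.
From the singleton clause (¬q_21), q_21 = False.
From the singleton clause (q_22), q_22 = True.
From the singleton clause (¬q_31), q_31 = False.
From the singleton clause (q_32), q_32 = True.
That conflicts with the unit clause (¬q_32).
That branch fails; take q_11 = False instead.
From the singleton clause (q_12), q_12 = True.
From the singleton clause (¬q_22), q_22 = False.
From the singleton clause (q_21), q_21 = True.
From the singleton clause (¬q_31), q_31 = False.
From the singleton clause (q_32), q_32 = True.
That conflicts with the unit clause (¬q_32).
Both values of q_11 lead to a conflict.

UNSATISFIABLE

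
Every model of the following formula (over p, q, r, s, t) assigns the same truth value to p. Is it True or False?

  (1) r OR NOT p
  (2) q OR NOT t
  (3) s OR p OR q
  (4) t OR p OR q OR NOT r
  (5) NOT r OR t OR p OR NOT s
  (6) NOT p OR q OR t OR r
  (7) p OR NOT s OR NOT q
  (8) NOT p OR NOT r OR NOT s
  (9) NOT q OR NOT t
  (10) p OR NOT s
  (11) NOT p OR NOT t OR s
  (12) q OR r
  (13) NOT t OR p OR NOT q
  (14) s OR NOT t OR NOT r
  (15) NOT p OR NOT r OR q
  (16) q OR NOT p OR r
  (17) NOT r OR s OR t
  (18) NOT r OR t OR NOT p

False

Suppose p = true.
(r) alone gives r = true.
(NOT s) alone gives s = false.
(NOT t) alone gives t = false.
Now (t) is unsatisfied and unit — conflict.
So every satisfying assignment has p = False.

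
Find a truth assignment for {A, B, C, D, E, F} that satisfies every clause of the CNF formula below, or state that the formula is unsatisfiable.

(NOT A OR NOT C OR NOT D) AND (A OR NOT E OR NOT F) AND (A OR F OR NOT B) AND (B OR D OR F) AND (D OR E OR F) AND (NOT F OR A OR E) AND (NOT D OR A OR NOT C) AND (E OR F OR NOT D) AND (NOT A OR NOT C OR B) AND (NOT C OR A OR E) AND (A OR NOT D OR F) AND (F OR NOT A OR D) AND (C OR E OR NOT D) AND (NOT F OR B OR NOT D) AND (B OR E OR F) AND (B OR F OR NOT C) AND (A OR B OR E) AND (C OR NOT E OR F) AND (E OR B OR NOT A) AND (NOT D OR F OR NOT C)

A=true; B=false; C=false; D=false; E=true; F=true

Suppose A = true.
Suppose C = false.
Suppose F = true.
Suppose E = true.
Suppose B = false.
(NOT D) alone gives D = false.
Every clause now holds.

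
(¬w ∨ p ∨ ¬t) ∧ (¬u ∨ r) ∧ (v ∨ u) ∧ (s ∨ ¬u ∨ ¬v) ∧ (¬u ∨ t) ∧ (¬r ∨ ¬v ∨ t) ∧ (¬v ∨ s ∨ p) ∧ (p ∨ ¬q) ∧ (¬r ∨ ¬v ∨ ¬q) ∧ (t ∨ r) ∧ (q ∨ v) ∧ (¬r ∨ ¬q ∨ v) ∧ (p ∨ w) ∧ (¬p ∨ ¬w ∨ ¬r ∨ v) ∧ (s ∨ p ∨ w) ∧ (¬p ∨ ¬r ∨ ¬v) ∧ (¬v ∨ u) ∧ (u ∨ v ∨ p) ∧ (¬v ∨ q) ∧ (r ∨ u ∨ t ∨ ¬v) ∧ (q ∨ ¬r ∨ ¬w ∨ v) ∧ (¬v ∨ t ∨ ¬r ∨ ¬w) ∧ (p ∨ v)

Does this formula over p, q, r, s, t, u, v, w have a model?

No, unsatisfiable

Case u = False:
The clause (v) is unit, so v = True.
That conflicts with the unit clause (¬v).
So u must be the other value — set u = True.
The clause (r) is unit, so r = True.
The clause (t) is unit, so t = True.
Case w = False:
The clause (p) is unit, so p = True.
The clause (¬v) is unit, so v = False.
The clause (q) is unit, so q = True.
That conflicts with the unit clause (¬q).
So w must be the other value — set w = True.
The clause (p) is unit, so p = True.
The clause (v) is unit, so v = True.
That conflicts with the unit clause (¬v).
Both values of w lead to a conflict.
Both values of u lead to a conflict.
No assignment satisfies every clause.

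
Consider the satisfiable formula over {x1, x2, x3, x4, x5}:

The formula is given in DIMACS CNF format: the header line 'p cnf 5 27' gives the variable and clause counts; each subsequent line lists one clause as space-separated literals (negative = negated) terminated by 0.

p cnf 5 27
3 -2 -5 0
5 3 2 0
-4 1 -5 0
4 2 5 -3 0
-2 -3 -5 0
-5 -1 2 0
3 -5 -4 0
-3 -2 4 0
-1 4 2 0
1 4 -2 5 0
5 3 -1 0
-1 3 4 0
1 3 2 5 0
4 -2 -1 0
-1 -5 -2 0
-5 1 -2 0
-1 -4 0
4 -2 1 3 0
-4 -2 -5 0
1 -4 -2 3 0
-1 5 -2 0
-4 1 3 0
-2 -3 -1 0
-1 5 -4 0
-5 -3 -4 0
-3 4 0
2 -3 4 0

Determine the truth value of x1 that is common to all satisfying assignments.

False

Suppose x1 = True.
From the singleton clause (¬x4), x4 = False.
From the singleton clause (x2), x2 = True.
But (¬x2) is also a unit clause — contradiction.
So every satisfying assignment has x1 = False.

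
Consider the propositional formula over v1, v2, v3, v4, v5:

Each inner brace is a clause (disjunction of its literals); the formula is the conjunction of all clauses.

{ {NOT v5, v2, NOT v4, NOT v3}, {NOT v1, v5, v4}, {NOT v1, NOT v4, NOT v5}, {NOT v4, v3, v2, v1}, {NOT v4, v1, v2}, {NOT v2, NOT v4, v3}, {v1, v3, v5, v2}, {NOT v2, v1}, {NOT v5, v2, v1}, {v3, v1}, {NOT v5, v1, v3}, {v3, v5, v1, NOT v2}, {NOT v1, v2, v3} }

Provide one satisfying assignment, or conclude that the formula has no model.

Suppose v2 = true.
(v1) alone gives v1 = true.
Suppose v5 = true.
(NOT v4) alone gives v4 = false.
Every clause is now satisfied; v3 is unconstrained.

v1 ↦ true, v2 ↦ true, v3 ↦ false, v4 ↦ false, v5 ↦ true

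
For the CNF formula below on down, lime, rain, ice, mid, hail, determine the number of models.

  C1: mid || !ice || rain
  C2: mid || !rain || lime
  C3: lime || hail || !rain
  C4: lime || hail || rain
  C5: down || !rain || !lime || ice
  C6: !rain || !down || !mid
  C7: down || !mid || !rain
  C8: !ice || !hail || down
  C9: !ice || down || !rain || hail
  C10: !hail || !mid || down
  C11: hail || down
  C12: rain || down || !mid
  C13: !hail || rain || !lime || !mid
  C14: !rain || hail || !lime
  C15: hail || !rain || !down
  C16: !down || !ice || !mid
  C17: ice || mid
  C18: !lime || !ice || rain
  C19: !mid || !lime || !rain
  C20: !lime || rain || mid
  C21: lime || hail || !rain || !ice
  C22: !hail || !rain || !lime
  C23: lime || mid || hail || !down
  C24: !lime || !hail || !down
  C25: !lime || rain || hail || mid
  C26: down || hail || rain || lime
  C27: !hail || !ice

There are 2^6 = 64 truth assignments over (down, lime, rain, ice, mid, hail).
Split on hail. With hail = true, the clauses containing hail are satisfied and !hail drops from the rest; 1 of the 2^5 = 32 assignments to the other variables satisfy what remains.
With hail = false, by the same count on the reduced clause set, 1 assignment works.
(One model: down=T, lime=F, rain=F, ice=F, mid=T, hail=T.)
Total: 1 + 1 = 2.

2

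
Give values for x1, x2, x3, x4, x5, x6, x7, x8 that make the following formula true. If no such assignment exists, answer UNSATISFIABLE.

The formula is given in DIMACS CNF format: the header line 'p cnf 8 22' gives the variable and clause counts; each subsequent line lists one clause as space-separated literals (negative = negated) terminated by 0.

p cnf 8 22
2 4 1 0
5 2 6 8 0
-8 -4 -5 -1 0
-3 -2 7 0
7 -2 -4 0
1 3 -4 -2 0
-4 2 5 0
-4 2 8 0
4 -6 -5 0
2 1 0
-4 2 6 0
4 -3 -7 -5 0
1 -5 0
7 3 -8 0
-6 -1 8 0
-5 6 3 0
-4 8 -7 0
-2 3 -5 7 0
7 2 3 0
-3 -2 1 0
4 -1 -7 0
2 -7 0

x1: False, x2: True, x3: False, x4: False, x5: False, x6: False, x7: False, x8: False

Case x2 = True:
Case x3 = False:
Case x7 = False:
The clause (¬x4) is unit, so x4 = False.
The clause (¬x8) is unit, so x8 = False.
The clause (¬x5) is unit, so x5 = False.
Case x6 = False:
All clauses hold; x1 can take either value.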